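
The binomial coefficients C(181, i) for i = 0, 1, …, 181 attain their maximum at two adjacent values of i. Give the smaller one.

For odd n = 181, C(181,i) peaks at i = (n−1)/2 and (n+1)/2; the smaller is 90.

90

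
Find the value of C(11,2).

55

C(11,2) = (11·10) / 2! = 110 / 2 = 55.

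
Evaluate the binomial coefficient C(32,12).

C(32,12) = (32·31·30·29·28·27·26·25·24·23·22·21) / 12! = 108155131628544000 / 479001600 = 225792840.

225792840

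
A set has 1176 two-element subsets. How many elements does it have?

49

n(n−1)/2 = 1176 ⇒ n(n−1) = 2352. Since 49·48 = 2352, n = 49.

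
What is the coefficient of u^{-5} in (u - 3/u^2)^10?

-61236

General term: C(10,j)·(u)^j·(-3/u^2)^(10-j), with u-exponent 1j − 2(10−j) = 3j − 20.
Set 3j − 20 = -5: j = 5.
C(10,5) = 252; 1^5 = 1; (-3)^5 = -243.
Coefficient = 252 · 1 · (-243) = -61236.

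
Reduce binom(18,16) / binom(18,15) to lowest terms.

C(n,k+1)/C(n,k) = (n−k)/(k+1) = (18−15)/(15+1) = 3/16.

3/16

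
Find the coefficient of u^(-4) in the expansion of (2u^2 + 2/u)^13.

General term: C(13,j)·(2u^2)^j·(2/u)^(13-j), with u-exponent 2j − 1(13−j) = 3j − 13.
Set 3j − 13 = -4: j = 3.
C(13,3) = 286; 2^3 = 8; 2^10 = 1024.
Coefficient = 286 · 8 · 1024 = 2342912.

2342912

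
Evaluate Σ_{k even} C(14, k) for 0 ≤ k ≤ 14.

8192

Half of (1+1)^14 + (1−1)^14 gives the even-index sum: 2^13 = 8192.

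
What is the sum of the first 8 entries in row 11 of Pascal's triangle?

1816

1 + 11 + 55 + 165 + 330 + 462 + 462 + 330 = 1816.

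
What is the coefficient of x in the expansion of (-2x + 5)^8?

-1250000

The general term is C(8,j)·(-2x)^j·(5)^(8-j); the x^1 term has j = 1.
C(8,1) = 8.
Coefficient = C(8,1) · (-2)^1 · 5^7 = 8 · (-2) · 78125 = -1250000.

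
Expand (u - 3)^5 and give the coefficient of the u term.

405

The general term is C(5,j)·(u)^j·(-3)^(5-j); the u^1 term has j = 1.
C(5,1) = 5.
Coefficient = C(5,1) · (-3)^4 = 5 · 81 = 405.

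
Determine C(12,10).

C(12,10) = C(12,2) by symmetry.
C(12,2) = (12·11) / 2! = 132 / 2 = 66.

66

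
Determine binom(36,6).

1947792

C(36,6) = (36·35·34·33·32·31) / 6! = 1402410240 / 720 = 1947792.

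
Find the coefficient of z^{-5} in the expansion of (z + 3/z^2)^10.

61236

General term: C(10,j)·(z)^j·(3/z^2)^(10-j), with z-exponent 1j − 2(10−j) = 3j − 20.
Set 3j − 20 = -5: j = 5.
C(10,5) = 252; 1^5 = 1; 3^5 = 243.
Coefficient = 252 · 1 · 243 = 61236.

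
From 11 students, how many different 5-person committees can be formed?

This is C(11,5) = 462.

462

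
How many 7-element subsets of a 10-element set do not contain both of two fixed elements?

All 7-subsets: C(10,7) = 120. Those containing both fixed elements: C(8,5) = 56.
120 − 56 = 64.

64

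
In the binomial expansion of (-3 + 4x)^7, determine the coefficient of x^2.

-81648

The general term is C(7,j)·(-3)^j·(4x)^(7-j); the x^2 term has j = 5.
C(7,5) = 21.
Coefficient = C(7,5) · (-3)^5 · 4^2 = 21 · (-243) · 16 = -81648.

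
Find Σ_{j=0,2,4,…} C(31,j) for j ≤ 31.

Half of (1+1)^31 + (1−1)^31 gives the even-index sum: 2^30 = 1073741824.

1073741824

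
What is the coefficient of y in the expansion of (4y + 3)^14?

89282088

The general term is C(14,j)·(4y)^j·(3)^(14-j); the y^1 term has j = 1.
C(14,1) = 14.
Coefficient = C(14,1) · 4^1 · 3^13 = 14 · 4 · 1594323 = 89282088.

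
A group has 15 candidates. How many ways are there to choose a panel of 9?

5005

This is C(15,9) = 5005.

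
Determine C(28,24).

20475

C(28,24) = C(28,4) by symmetry.
C(28,4) = (28·27·26·25) / 4! = 491400 / 24 = 20475.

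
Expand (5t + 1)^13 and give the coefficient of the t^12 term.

3173828125

The general term is C(13,j)·(5t)^j·(1)^(13-j); the t^12 term has j = 12.
C(13,12) = 13.
Coefficient = C(13,12) · 5^12 = 13 · 244140625 = 3173828125.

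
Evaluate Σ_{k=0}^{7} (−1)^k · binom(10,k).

The partial alternating sum Σ_{k=0}^{7} (−1)^k C(10,k) = (−1)^7 C(9,7) = -36.

-36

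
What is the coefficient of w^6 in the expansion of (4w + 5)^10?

537600000

The general term is C(10,j)·(4w)^j·(5)^(10-j); the w^6 term has j = 6.
C(10,6) = 210.
Coefficient = C(10,6) · 4^6 · 5^4 = 210 · 4096 · 625 = 537600000.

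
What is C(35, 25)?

183579396

C(35,25) = C(35,10) by symmetry.
C(35,10) = (35·34·33·32·31·30·29·28·27·26) / 10! = 666172912204800 / 3628800 = 183579396.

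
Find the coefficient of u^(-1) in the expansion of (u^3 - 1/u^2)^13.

1287

General term: C(13,j)·(u^3)^j·(-1/u^2)^(13-j), with u-exponent 3j − 2(13−j) = 5j − 26.
Set 5j − 26 = -1: j = 5.
C(13,5) = 1287; 1^5 = 1; (-1)^8 = 1.
Coefficient = 1287 · 1 · 1 = 1287.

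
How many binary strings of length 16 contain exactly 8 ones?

12870

Choose the 8 positions: C(16,8) = 12870.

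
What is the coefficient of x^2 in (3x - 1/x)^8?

-13608

General term: C(8,j)·(3x)^j·(-1/x)^(8-j), with x-exponent 1j − 1(8−j) = 2j − 8.
Set 2j − 8 = 2: j = 5.
C(8,5) = 56; 3^5 = 243; (-1)^3 = -1.
Coefficient = 56 · 243 · (-1) = -13608.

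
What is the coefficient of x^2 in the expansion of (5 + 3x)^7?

590625

The general term is C(7,j)·(5)^j·(3x)^(7-j); the x^2 term has j = 5.
C(7,5) = 21.
Coefficient = C(7,5) · 5^5 · 3^2 = 21 · 3125 · 9 = 590625.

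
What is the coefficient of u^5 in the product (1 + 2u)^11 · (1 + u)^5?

56695

Coefficient of u^5 = Σ_{j} C(11,j)·2^j·C(5,5-j)·1^(5-j) for j from 0 to 5.
= 1 + 110 + 2200 + 13200 + 26400 + 14784 = 56695.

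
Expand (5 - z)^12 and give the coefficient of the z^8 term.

The general term is C(12,j)·(5)^j·(-z)^(12-j); the z^8 term has j = 4.
C(12,4) = 495.
Coefficient = C(12,4) · 5^4 = 495 · 625 = 309375.

309375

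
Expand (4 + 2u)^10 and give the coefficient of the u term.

The general term is C(10,j)·(4)^j·(2u)^(10-j); the u^1 term has j = 9.
C(10,9) = 10.
Coefficient = C(10,9) · 4^9 · 2^1 = 10 · 262144 · 2 = 5242880.

5242880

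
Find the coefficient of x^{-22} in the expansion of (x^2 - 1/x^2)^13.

13

General term: C(13,j)·(x^2)^j·(-1/x^2)^(13-j), with x-exponent 2j − 2(13−j) = 4j − 26.
Set 4j − 26 = -22: j = 1.
C(13,1) = 13; 1^1 = 1; (-1)^12 = 1.
Coefficient = 13 · 1 · 1 = 13.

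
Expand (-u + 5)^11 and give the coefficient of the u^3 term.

The general term is C(11,j)·(-u)^j·(5)^(11-j); the u^3 term has j = 3.
C(11,3) = 165.
Coefficient = C(11,3) · (-1)^3 · 5^8 = 165 · (-1) · 390625 = -64453125.

-64453125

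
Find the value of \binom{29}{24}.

118755

C(29,24) = C(29,5) by symmetry.
C(29,5) = (29·28·27·26·25) / 5! = 14250600 / 120 = 118755.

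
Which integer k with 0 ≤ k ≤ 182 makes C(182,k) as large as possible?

91

C(182,k) is maximized at k = 182/2 = 91.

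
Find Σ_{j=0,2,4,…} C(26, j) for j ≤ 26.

Half of (1+1)^26 + (1−1)^26 gives the even-index sum: 2^25 = 33554432.

33554432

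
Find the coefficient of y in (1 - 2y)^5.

-10

The general term is C(5,j)·(1)^j·(-2y)^(5-j); the y^1 term has j = 4.
C(5,4) = 5.
Coefficient = C(5,4) · (-2)^1 = 5 · (-2) = -10.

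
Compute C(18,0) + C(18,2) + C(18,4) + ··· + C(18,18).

131072

Half of (1+1)^18 + (1−1)^18 gives the even-index sum: 2^17 = 131072.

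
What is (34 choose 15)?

1855967520

C(34,15) = (34·33·32·31·30·29·28·27·26·25·24·23·22·21·20) / 15! = 2427001153744527360000 / 1307674368000 = 1855967520.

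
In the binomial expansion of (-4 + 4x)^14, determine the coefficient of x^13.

-3758096384

The general term is C(14,j)·(-4)^j·(4x)^(14-j); the x^13 term has j = 1.
C(14,1) = 14.
Coefficient = C(14,1) · (-4)^1 · 4^13 = 14 · (-4) · 67108864 = -3758096384.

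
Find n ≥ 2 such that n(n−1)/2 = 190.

20

n(n−1)/2 = 190 ⇒ n(n−1) = 380. Since 20·19 = 380, n = 20.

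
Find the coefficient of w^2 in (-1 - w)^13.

The general term is C(13,j)·(-1)^j·(-w)^(13-j); the w^2 term has j = 11.
C(13,11) = 78.
Coefficient = C(13,11) · (-1)^11 = 78 · (-1) = -78.

-78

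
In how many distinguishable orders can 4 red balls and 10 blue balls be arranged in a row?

Choose positions for the red balls: C(14,4) = 1001.

1001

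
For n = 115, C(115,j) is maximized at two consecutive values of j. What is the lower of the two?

57

For odd n = 115, C(115,j) peaks at j = (n−1)/2 and (n+1)/2; the lower is 57.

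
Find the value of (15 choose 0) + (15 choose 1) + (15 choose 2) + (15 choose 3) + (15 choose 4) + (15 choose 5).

1 + 15 + 105 + 455 + 1365 + 3003 = 4944.

4944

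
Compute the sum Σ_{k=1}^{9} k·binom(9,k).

2304

Since k·C(9,k) = 9·C(8,k−1), the sum is 9·2^8 = 9·256 = 2304.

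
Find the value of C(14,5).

2002

C(14,5) = (14·13·12·11·10) / 5! = 240240 / 120 = 2002.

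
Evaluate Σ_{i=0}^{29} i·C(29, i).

7784628224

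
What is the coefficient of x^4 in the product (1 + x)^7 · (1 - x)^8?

21

Coefficient of x^4 = Σ_{j} C(7,j)·1^j·C(8,4-j)·(-1)^(4-j) for j from 0 to 4.
= 70 + (-392) + 588 + (-280) + 35 = 21.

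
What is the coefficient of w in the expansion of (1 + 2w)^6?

12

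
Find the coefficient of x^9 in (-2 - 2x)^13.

The general term is C(13,j)·(-2)^j·(-2x)^(13-j); the x^9 term has j = 4.
C(13,4) = 715.
Coefficient = C(13,4) · (-2)^4 · (-2)^9 = 715 · 16 · (-512) = -5857280.

-5857280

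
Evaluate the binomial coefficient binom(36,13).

C(36,13) = (36·35·34·33·32·31·30·29·28·27·26·25·24) / 13! = 14389334903623680000 / 6227020800 = 2310789600.

2310789600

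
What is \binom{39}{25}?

C(39,25) = C(39,14) by symmetry.
C(39,14) = (39·38·37·36·35·34·33·32·31·30·29·28·27·26) / 14! = 1315041316842168115200 / 87178291200 = 15084504396.

15084504396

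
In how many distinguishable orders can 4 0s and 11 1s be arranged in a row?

1365

Choose positions for the 0s: C(15,4) = 1365.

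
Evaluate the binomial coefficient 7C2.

21

C(7,2) = (7·6) / 2! = 42 / 2 = 21.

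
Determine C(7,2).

C(7,2) = (7·6) / 2! = 42 / 2 = 21.

21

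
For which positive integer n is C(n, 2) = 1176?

49

n(n−1)/2 = 1176 ⇒ n(n−1) = 2352. Since 49·48 = 2352, n = 49.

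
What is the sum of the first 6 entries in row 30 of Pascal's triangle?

1 + 30 + 435 + 4060 + 27405 + 142506 = 174437.

174437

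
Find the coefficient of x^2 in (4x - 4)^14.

24427626496

The general term is C(14,j)·(4x)^j·(-4)^(14-j); the x^2 term has j = 2.
C(14,2) = 91.
Coefficient = C(14,2) · 4^2 · (-4)^12 = 91 · 16 · 16777216 = 24427626496.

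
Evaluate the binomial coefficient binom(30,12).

C(30,12) = (30·29·28·27·26·25·24·23·22·21·20·19) / 12! = 41430393164160000 / 479001600 = 86493225.

86493225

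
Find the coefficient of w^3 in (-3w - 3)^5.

The general term is C(5,j)·(-3w)^j·(-3)^(5-j); the w^3 term has j = 3.
C(5,3) = 10.
Coefficient = C(5,3) · (-3)^3 · (-3)^2 = 10 · (-27) · 9 = -2430.

-2430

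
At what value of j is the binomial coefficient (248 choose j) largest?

124

C(248,j) is maximized at j = 248/2 = 124.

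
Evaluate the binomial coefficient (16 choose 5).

4368

C(16,5) = (16·15·14·13·12) / 5! = 524160 / 120 = 4368.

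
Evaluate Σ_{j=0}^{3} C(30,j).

4526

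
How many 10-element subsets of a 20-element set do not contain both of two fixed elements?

140998

All 10-subsets: C(20,10) = 184756. Those containing both fixed elements: C(18,8) = 43758.
184756 − 43758 = 140998.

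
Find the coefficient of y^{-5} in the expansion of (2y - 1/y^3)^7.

-560

General term: C(7,j)·(2y)^j·(-1/y^3)^(7-j), with y-exponent 1j − 3(7−j) = 4j − 21.
Set 4j − 21 = -5: j = 4.
C(7,4) = 35; 2^4 = 16; (-1)^3 = -1.
Coefficient = 35 · 16 · (-1) = -560.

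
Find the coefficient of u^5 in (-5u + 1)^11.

The general term is C(11,j)·(-5u)^j·(1)^(11-j); the u^5 term has j = 5.
C(11,5) = 462.
Coefficient = C(11,5) · (-5)^5 = 462 · (-3125) = -1443750.

-1443750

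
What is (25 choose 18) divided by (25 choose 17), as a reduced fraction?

C(n,k+1)/C(n,k) = (n−k)/(k+1) = (25−17)/(17+1) = 8/18 = 4/9.

4/9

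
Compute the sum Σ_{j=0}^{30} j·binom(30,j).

16106127360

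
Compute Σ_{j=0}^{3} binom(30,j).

1 + 30 + 435 + 4060 = 4526.

4526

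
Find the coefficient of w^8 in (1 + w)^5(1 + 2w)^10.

Coefficient of w^8 = Σ_{j} C(5,j)·1^j·C(10,8-j)·2^(8-j) for j from 0 to 5.
= 11520 + 76800 + 134400 + 80640 + 16800 + 960 = 321120.

321120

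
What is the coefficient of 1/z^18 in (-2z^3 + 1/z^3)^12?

-1760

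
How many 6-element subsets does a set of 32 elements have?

906192

C(32,6) = (32·31·30·29·28·27) / 6! = 652458240 / 720 = 906192.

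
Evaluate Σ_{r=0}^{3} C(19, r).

1160

1 + 19 + 171 + 969 = 1160.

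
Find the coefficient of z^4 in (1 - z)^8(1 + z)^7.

21

Coefficient of z^4 = Σ_{j} C(8,j)·(-1)^j·C(7,4-j)·1^(4-j) for j from 0 to 4.
= 35 + (-280) + 588 + (-392) + 70 = 21.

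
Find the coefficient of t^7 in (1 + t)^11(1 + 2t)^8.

Coefficient of t^7 = Σ_{j} C(11,j)·1^j·C(8,7-j)·2^(7-j) for j from 0 to 7.
= 1024 + 19712 + 98560 + 184800 + 147840 + 51744 + 7392 + 330 = 511402.

511402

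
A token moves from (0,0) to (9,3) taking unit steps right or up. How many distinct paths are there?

220

Each path is a sequence of 12 steps with 9 rights: C(12,9) = 220.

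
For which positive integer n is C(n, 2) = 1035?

46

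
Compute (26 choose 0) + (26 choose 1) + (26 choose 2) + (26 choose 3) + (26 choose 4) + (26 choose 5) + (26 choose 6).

313912

1 + 26 + 325 + 2600 + 14950 + 65780 + 230230 = 313912.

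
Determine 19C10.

92378

C(19,10) = C(19,9) by symmetry.
C(19,9) = (19·18·17·16·15·14·13·12·11) / 9! = 33522128640 / 362880 = 92378.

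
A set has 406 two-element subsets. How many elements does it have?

n(n−1)/2 = 406 ⇒ n(n−1) = 812. Since 29·28 = 812, n = 29.

29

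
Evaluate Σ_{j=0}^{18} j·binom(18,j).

2359296

Differentiating (1+x)^18 and setting x=1: Σ j·C(18,j) = 18·2^17 = 2359296.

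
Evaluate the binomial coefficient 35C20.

C(35,20) = C(35,15) by symmetry.
C(35,15) = (35·34·33·32·31·30·29·28·27·26·25·24·23·22·21) / 15! = 4247252019052922880000 / 1307674368000 = 3247943160.

3247943160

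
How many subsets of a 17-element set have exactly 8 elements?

24310

Choose the 8 positions: C(17,8) = 24310.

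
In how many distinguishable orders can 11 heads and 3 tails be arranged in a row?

Choose positions for the heads: C(14,11) = 364.

364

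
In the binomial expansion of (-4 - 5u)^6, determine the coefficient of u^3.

160000

The general term is C(6,j)·(-4)^j·(-5u)^(6-j); the u^3 term has j = 3.
C(6,3) = 20.
Coefficient = C(6,3) · (-4)^3 · (-5)^3 = 20 · (-64) · (-125) = 160000.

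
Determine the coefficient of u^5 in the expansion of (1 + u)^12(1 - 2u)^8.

-408

Coefficient of u^5 = Σ_{j} C(12,j)·1^j·C(8,5-j)·(-2)^(5-j) for j from 0 to 5.
= (-1792) + 13440 + (-29568) + 24640 + (-7920) + 792 = -408.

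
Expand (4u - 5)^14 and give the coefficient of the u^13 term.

The general term is C(14,j)·(4u)^j·(-5)^(14-j); the u^13 term has j = 13.
C(14,13) = 14.
Coefficient = C(14,13) · 4^13 · (-5)^1 = 14 · 67108864 · (-5) = -4697620480.

-4697620480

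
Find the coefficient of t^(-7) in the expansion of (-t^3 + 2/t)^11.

-11264

General term: C(11,j)·(-t^3)^j·(2/t)^(11-j), with t-exponent 3j − 1(11−j) = 4j − 11.
Set 4j − 11 = -7: j = 1.
C(11,1) = 11; (-1)^1 = -1; 2^10 = 1024.
Coefficient = 11 · (-1) · 1024 = -11264.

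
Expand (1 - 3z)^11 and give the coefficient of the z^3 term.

The general term is C(11,j)·(1)^j·(-3z)^(11-j); the z^3 term has j = 8.
C(11,8) = 165.
Coefficient = C(11,8) · (-3)^3 = 165 · (-27) = -4455.

-4455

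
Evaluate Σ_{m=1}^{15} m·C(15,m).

Differentiating (1+x)^15 and setting x=1: Σ m·C(15,m) = 15·2^14 = 245760.

245760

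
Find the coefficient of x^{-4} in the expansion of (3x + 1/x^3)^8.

13608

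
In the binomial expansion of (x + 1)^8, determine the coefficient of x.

8

The general term is C(8,j)·(x)^j·(1)^(8-j); the x^1 term has j = 1.
C(8,1) = 8.
Coefficient = C(8,1) = 8.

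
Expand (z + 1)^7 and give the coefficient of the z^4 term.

35

The general term is C(7,j)·(z)^j·(1)^(7-j); the z^4 term has j = 4.
C(7,4) = 35.
Coefficient = C(7,4) = 35.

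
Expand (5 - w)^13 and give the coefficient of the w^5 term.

-502734375

The general term is C(13,j)·(5)^j·(-w)^(13-j); the w^5 term has j = 8.
C(13,8) = 1287.
Coefficient = C(13,8) · 5^8 · (-1)^5 = 1287 · 390625 · (-1) = -502734375.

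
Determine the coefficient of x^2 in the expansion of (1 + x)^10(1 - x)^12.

Coefficient of x^2 = Σ_{j} C(10,j)·1^j·C(12,2-j)·(-1)^(2-j) for j from 0 to 2.
= 66 + (-120) + 45 = -9.

-9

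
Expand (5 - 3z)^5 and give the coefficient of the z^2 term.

The general term is C(5,j)·(5)^j·(-3z)^(5-j); the z^2 term has j = 3.
C(5,3) = 10.
Coefficient = C(5,3) · 5^3 · (-3)^2 = 10 · 125 · 9 = 11250.

11250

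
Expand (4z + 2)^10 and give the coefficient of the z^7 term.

15728640

The general term is C(10,j)·(4z)^j·(2)^(10-j); the z^7 term has j = 7.
C(10,7) = 120.
Coefficient = C(10,7) · 4^7 · 2^3 = 120 · 16384 · 8 = 15728640.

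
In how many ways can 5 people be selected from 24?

42504

This is C(24,5) = 42504.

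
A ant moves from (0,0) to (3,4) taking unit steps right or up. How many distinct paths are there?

35

Each path is a sequence of 7 steps with 3 rights: C(7,3) = 35.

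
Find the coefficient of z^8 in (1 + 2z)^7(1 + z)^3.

Coefficient of z^8 = Σ_{j} C(7,j)·2^j·C(3,8-j)·1^(8-j) for j from 5 to 7.
= 672 + 1344 + 384 = 2400.

2400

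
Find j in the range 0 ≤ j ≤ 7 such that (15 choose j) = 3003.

C(15,j) increases on 0 ≤ j ≤ 7. C(15,4) = 1365 and C(15,5) = 3003, so j = 5.

5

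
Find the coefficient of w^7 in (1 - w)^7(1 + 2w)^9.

1709

Coefficient of w^7 = Σ_{j} C(7,j)·(-1)^j·C(9,7-j)·2^(7-j) for j from 0 to 7.
= 4608 + (-37632) + 84672 + (-70560) + 23520 + (-3024) + 126 + (-1) = 1709.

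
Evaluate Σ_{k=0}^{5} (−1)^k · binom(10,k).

The partial alternating sum Σ_{k=0}^{5} (−1)^k C(10,k) = (−1)^5 C(9,5) = -126.

-126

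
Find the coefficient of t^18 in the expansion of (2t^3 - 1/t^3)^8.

-1024

General term: C(8,j)·(2t^3)^j·(-1/t^3)^(8-j), with t-exponent 3j − 3(8−j) = 6j − 24.
Set 6j − 24 = 18: j = 7.
C(8,7) = 8; 2^7 = 128; (-1)^1 = -1.
Coefficient = 8 · 128 · (-1) = -1024.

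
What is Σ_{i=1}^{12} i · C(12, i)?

Since i·C(12,i) = 12·C(11,i−1), the sum is 12·2^11 = 12·2048 = 24576.

24576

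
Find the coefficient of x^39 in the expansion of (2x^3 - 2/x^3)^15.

-491520

General term: C(15,j)·(2x^3)^j·(-2/x^3)^(15-j), with x-exponent 3j − 3(15−j) = 6j − 45.
Set 6j − 45 = 39: j = 14.
C(15,14) = 15; 2^14 = 16384; (-2)^1 = -2.
Coefficient = 15 · 16384 · (-2) = -491520.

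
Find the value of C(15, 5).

C(15,5) = (15·14·13·12·11) / 5! = 360360 / 120 = 3003.

3003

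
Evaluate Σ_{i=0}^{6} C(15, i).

9949

1 + 15 + 105 + 455 + 1365 + 3003 + 5005 = 9949.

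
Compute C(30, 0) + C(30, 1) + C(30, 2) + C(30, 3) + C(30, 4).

31931

1 + 30 + 435 + 4060 + 27405 = 31931.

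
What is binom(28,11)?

C(28,11) = (28·27·26·25·24·23·22·21·20·19·18) / 11! = 857180548224000 / 39916800 = 21474180.

21474180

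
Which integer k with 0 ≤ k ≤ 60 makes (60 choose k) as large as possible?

30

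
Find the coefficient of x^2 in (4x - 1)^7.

The general term is C(7,j)·(4x)^j·(-1)^(7-j); the x^2 term has j = 2.
C(7,2) = 21.
Coefficient = C(7,2) · 4^2 · (-1)^5 = 21 · 16 · (-1) = -336.

-336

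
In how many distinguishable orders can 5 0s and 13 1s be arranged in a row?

8568

Choose positions for the 0s: C(18,5) = 8568.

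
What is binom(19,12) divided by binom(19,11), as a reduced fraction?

2/3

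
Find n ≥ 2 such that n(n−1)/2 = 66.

12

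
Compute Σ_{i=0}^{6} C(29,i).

1 + 29 + 406 + 3654 + 23751 + 118755 + 475020 = 621616.

621616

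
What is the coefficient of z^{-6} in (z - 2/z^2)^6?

240

General term: C(6,j)·(z)^j·(-2/z^2)^(6-j), with z-exponent 1j − 2(6−j) = 3j − 12.
Set 3j − 12 = -6: j = 2.
C(6,2) = 15; 1^2 = 1; (-2)^4 = 16.
Coefficient = 15 · 1 · 16 = 240.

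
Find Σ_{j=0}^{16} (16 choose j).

Setting x = 1 in (1+x)^16 gives Σ C(16,j) = 2^16 = 65536.

65536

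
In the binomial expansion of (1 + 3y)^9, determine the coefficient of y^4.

10206

The general term is C(9,j)·(1)^j·(3y)^(9-j); the y^4 term has j = 5.
C(9,5) = 126.
Coefficient = C(9,5) · 3^4 = 126 · 81 = 10206.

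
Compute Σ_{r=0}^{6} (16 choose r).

1 + 16 + 120 + 560 + 1820 + 4368 + 8008 = 14893.

14893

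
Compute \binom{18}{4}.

3060

C(18,4) = (18·17·16·15) / 4! = 73440 / 24 = 3060.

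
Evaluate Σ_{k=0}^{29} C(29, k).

Setting x = 1 in (1+x)^29 gives Σ C(29,k) = 2^29 = 536870912.

536870912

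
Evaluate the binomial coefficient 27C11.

C(27,11) = (27·26·25·24·23·22·21·20·19·18·17) / 11! = 520431047136000 / 39916800 = 13037895.

13037895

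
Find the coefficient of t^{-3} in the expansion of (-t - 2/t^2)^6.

160

General term: C(6,j)·(-t)^j·(-2/t^2)^(6-j), with t-exponent 1j − 2(6−j) = 3j − 12.
Set 3j − 12 = -3: j = 3.
C(6,3) = 20; (-1)^3 = -1; (-2)^3 = -8.
Coefficient = 20 · (-1) · (-8) = 160.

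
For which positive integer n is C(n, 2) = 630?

n(n−1)/2 = 630 ⇒ n(n−1) = 1260. Since 36·35 = 1260, n = 36.

36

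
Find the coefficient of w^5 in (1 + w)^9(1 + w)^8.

Coefficient of w^5 = Σ_{j} C(9,j)·C(8,5-j) for j from 0 to 5.
= 56 + 630 + 2016 + 2352 + 1008 + 126 = 6188.

6188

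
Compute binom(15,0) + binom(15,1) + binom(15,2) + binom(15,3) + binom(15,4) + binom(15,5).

1 + 15 + 105 + 455 + 1365 + 3003 = 4944.

4944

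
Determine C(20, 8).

125970

C(20,8) = (20·19·18·17·16·15·14·13) / 8! = 5079110400 / 40320 = 125970.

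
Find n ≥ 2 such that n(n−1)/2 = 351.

27

n(n−1)/2 = 351 ⇒ n(n−1) = 702. Since 27·26 = 702, n = 27.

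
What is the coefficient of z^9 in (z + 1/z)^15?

455

General term: C(15,j)·(z)^j·(1/z)^(15-j), with z-exponent 1j − 1(15−j) = 2j − 15.
Set 2j − 15 = 9: j = 12.
C(15,12) = 455; 1^12 = 1; 1^3 = 1.
Coefficient = 455 · 1 · 1 = 455.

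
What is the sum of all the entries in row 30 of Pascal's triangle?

1073741824

The entries of row 30 sum to 2^30 = 1073741824.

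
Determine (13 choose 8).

1287

C(13,8) = C(13,5) by symmetry.
C(13,5) = (13·12·11·10·9) / 5! = 154440 / 120 = 1287.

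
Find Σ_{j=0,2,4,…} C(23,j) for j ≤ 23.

Half of (1+1)^23 + (1−1)^23 gives the even-index sum: 2^22 = 4194304.

4194304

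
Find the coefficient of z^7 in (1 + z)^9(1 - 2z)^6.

252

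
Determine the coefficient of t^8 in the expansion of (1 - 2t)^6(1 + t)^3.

0

Coefficient of t^8 = Σ_{j} C(6,j)·(-2)^j·C(3,8-j)·1^(8-j) for j from 5 to 6.
= (-192) + 192 = 0.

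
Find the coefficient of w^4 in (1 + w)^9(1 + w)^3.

(1 + w)^9(1 + w)^3 = (1 + w)^12, so the coefficient of w^4 is C(12,4)·1^4 = 495·1 = 495.

495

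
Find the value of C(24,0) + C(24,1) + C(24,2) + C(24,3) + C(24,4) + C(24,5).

55455

1 + 24 + 276 + 2024 + 10626 + 42504 = 55455.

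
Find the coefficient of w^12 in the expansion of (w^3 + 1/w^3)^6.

General term: C(6,j)·(w^3)^j·(1/w^3)^(6-j), with w-exponent 3j − 3(6−j) = 6j − 18.
Set 6j − 18 = 12: j = 5.
C(6,5) = 6; 1^5 = 1; 1^1 = 1.
Coefficient = 6 · 1 · 1 = 6.

6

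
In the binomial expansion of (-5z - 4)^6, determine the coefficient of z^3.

The general term is C(6,j)·(-5z)^j·(-4)^(6-j); the z^3 term has j = 3.
C(6,3) = 20.
Coefficient = C(6,3) · (-5)^3 · (-4)^3 = 20 · (-125) · (-64) = 160000.

160000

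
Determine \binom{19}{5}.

C(19,5) = (19·18·17·16·15) / 5! = 1395360 / 120 = 11628.

11628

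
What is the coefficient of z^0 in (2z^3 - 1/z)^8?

General term: C(8,j)·(2z^3)^j·(-1/z)^(8-j), with z-exponent 3j − 1(8−j) = 4j − 8.
Set 4j − 8 = 0: j = 2.
C(8,2) = 28; 2^2 = 4; (-1)^6 = 1.
Coefficient = 28 · 4 · 1 = 112.

112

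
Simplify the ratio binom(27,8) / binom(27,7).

5/2

C(n,k+1)/C(n,k) = (n−k)/(k+1) = (27−7)/(7+1) = 20/8 = 5/2.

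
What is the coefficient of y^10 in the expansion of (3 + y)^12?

594

The general term is C(12,j)·(3)^j·(y)^(12-j); the y^10 term has j = 2.
C(12,2) = 66.
Coefficient = C(12,2) · 3^2 = 66 · 9 = 594.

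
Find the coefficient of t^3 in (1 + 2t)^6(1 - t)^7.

-43

Coefficient of t^3 = Σ_{j} C(6,j)·2^j·C(7,3-j)·(-1)^(3-j) for j from 0 to 3.
= (-35) + 252 + (-420) + 160 = -43.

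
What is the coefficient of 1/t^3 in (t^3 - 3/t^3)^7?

General term: C(7,j)·(t^3)^j·(-3/t^3)^(7-j), with t-exponent 3j − 3(7−j) = 6j − 21.
Set 6j − 21 = -3: j = 3.
C(7,3) = 35; 1^3 = 1; (-3)^4 = 81.
Coefficient = 35 · 1 · 81 = 2835.

2835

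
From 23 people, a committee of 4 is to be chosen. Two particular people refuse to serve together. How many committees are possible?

8645

All 4-subsets: C(23,4) = 8855. Those containing both fixed elements: C(21,2) = 210.
8855 − 210 = 8645.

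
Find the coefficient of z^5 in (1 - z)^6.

-6

The general term is C(6,j)·(1)^j·(-z)^(6-j); the z^5 term has j = 1.
C(6,1) = 6.
Coefficient = C(6,1) · (-1)^5 = 6 · (-1) = -6.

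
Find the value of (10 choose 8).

C(10,8) = C(10,2) by symmetry.
C(10,2) = (10·9) / 2! = 90 / 2 = 45.

45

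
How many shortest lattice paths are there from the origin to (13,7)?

77520

Each path is a sequence of 20 steps with 13 rights: C(20,13) = 77520.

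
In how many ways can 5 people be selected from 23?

This is C(23,5) = 33649.

33649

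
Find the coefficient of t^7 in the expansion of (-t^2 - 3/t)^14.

7505784

General term: C(14,j)·(-t^2)^j·(-3/t)^(14-j), with t-exponent 2j − 1(14−j) = 3j − 14.
Set 3j − 14 = 7: j = 7.
C(14,7) = 3432; (-1)^7 = -1; (-3)^7 = -2187.
Coefficient = 3432 · (-1) · (-2187) = 7505784.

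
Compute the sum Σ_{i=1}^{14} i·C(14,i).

114688

Since i·C(14,i) = 14·C(13,i−1), the sum is 14·2^13 = 14·8192 = 114688.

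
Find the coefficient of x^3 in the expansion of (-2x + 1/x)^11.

-42240

General term: C(11,j)·(-2x)^j·(1/x)^(11-j), with x-exponent 1j − 1(11−j) = 2j − 11.
Set 2j − 11 = 3: j = 7.
C(11,7) = 330; (-2)^7 = -128; 1^4 = 1.
Coefficient = 330 · (-128) · 1 = -42240.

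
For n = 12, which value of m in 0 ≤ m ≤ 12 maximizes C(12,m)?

C(12,m) is maximized at m = 12/2 = 6.

6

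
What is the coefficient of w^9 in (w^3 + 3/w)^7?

945

General term: C(7,j)·(w^3)^j·(3/w)^(7-j), with w-exponent 3j − 1(7−j) = 4j − 7.
Set 4j − 7 = 9: j = 4.
C(7,4) = 35; 1^4 = 1; 3^3 = 27.
Coefficient = 35 · 1 · 27 = 945.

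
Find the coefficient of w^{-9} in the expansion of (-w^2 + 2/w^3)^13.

General term: C(13,j)·(-w^2)^j·(2/w^3)^(13-j), with w-exponent 2j − 3(13−j) = 5j − 39.
Set 5j − 39 = -9: j = 6.
C(13,6) = 1716; (-1)^6 = 1; 2^7 = 128.
Coefficient = 1716 · 1 · 128 = 219648.

219648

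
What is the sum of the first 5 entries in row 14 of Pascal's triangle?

1 + 14 + 91 + 364 + 1001 = 1471.

1471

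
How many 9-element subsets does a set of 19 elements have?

C(19,9) = (19·18·17·16·15·14·13·12·11) / 9! = 33522128640 / 362880 = 92378.

92378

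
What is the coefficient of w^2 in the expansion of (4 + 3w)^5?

5760

The general term is C(5,j)·(4)^j·(3w)^(5-j); the w^2 term has j = 3.
C(5,3) = 10.
Coefficient = C(5,3) · 4^3 · 3^2 = 10 · 64 · 9 = 5760.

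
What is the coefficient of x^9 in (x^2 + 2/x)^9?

672

General term: C(9,j)·(x^2)^j·(2/x)^(9-j), with x-exponent 2j − 1(9−j) = 3j − 9.
Set 3j − 9 = 9: j = 6.
C(9,6) = 84; 1^6 = 1; 2^3 = 8.
Coefficient = 84 · 1 · 8 = 672.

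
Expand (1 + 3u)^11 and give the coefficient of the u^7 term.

The general term is C(11,j)·(1)^j·(3u)^(11-j); the u^7 term has j = 4.
C(11,4) = 330.
Coefficient = C(11,4) · 3^7 = 330 · 2187 = 721710.

721710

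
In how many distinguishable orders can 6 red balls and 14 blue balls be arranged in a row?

Choose positions for the red balls: C(20,6) = 38760.

38760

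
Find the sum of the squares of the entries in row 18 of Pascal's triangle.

9075135300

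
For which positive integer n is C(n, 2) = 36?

n(n−1)/2 = 36 ⇒ n(n−1) = 72. Since 9·8 = 72, n = 9.

9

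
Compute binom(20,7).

77520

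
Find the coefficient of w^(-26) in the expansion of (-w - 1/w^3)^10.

10

General term: C(10,j)·(-w)^j·(-1/w^3)^(10-j), with w-exponent 1j − 3(10−j) = 4j − 30.
Set 4j − 30 = -26: j = 1.
C(10,1) = 10; (-1)^1 = -1; (-1)^9 = -1.
Coefficient = 10 · (-1) · (-1) = 10.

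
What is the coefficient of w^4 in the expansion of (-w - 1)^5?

The general term is C(5,j)·(-w)^j·(-1)^(5-j); the w^4 term has j = 4.
C(5,4) = 5.
Coefficient = C(5,4) · (-1)^1 = 5 · (-1) = -5.

-5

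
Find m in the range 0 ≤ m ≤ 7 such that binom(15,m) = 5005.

6

C(15,m) increases on 0 ≤ m ≤ 7. C(15,5) = 3003 and C(15,6) = 5005, so m = 6.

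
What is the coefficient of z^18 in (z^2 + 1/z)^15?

1365

General term: C(15,j)·(z^2)^j·(1/z)^(15-j), with z-exponent 2j − 1(15−j) = 3j − 15.
Set 3j − 15 = 18: j = 11.
C(15,11) = 1365; 1^11 = 1; 1^4 = 1.
Coefficient = 1365 · 1 · 1 = 1365.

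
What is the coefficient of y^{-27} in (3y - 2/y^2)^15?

737280

General term: C(15,j)·(3y)^j·(-2/y^2)^(15-j), with y-exponent 1j − 2(15−j) = 3j − 30.
Set 3j − 30 = -27: j = 1.
C(15,1) = 15; 3^1 = 3; (-2)^14 = 16384.
Coefficient = 15 · 3 · 16384 = 737280.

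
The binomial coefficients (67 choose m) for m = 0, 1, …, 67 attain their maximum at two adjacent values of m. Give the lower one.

33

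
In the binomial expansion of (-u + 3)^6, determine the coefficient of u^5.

The general term is C(6,j)·(-u)^j·(3)^(6-j); the u^5 term has j = 5.
C(6,5) = 6.
Coefficient = C(6,5) · (-1)^5 · 3^1 = 6 · (-1) · 3 = -18.

-18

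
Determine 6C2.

15

C(6,2) = (6·5) / 2! = 30 / 2 = 15.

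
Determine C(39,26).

C(39,26) = C(39,13) by symmetry.
C(39,13) = (39·38·37·36·35·34·33·32·31·30·29·28·27) / 13! = 50578512186237235200 / 6227020800 = 8122425444.

8122425444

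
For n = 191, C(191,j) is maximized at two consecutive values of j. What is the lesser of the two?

For odd n = 191, C(191,j) peaks at j = (n−1)/2 and (n+1)/2; the lesser is 95.

95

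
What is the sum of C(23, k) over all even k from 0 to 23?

4194304

Half of (1+1)^23 + (1−1)^23 gives the even-index sum: 2^22 = 4194304.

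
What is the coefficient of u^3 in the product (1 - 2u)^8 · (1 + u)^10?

Coefficient of u^3 = Σ_{j} C(8,j)·(-2)^j·C(10,3-j)·1^(3-j) for j from 0 to 3.
= 120 + (-720) + 1120 + (-448) = 72.

72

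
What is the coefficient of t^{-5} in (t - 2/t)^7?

448

General term: C(7,j)·(t)^j·(-2/t)^(7-j), with t-exponent 1j − 1(7−j) = 2j − 7.
Set 2j − 7 = -5: j = 1.
C(7,1) = 7; 1^1 = 1; (-2)^6 = 64.
Coefficient = 7 · 1 · 64 = 448.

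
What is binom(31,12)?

141120525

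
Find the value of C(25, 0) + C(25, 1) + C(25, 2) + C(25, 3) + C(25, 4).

15276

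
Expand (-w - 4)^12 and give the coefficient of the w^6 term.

3784704

The general term is C(12,j)·(-w)^j·(-4)^(12-j); the w^6 term has j = 6.
C(12,6) = 924.
Coefficient = C(12,6) · (-4)^6 = 924 · 4096 = 3784704.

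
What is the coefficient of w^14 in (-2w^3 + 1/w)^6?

-192

General term: C(6,j)·(-2w^3)^j·(1/w)^(6-j), with w-exponent 3j − 1(6−j) = 4j − 6.
Set 4j − 6 = 14: j = 5.
C(6,5) = 6; (-2)^5 = -32; 1^1 = 1.
Coefficient = 6 · (-32) · 1 = -192.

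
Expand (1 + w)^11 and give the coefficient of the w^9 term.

55

The general term is C(11,j)·(1)^j·(w)^(11-j); the w^9 term has j = 2.
C(11,2) = 55.
Coefficient = C(11,2) = 55.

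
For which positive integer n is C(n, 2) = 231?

n(n−1)/2 = 231 ⇒ n(n−1) = 462. Since 22·21 = 462, n = 22.

22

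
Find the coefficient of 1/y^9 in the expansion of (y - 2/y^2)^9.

General term: C(9,j)·(y)^j·(-2/y^2)^(9-j), with y-exponent 1j − 2(9−j) = 3j − 18.
Set 3j − 18 = -9: j = 3.
C(9,3) = 84; 1^3 = 1; (-2)^6 = 64.
Coefficient = 84 · 1 · 64 = 5376.

5376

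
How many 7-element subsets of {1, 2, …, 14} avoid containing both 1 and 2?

2640

All 7-subsets: C(14,7) = 3432. Those containing both fixed elements: C(12,5) = 792.
3432 − 792 = 2640.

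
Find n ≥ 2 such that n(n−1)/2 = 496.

32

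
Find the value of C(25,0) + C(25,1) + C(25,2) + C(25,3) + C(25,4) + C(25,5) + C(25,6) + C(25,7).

1 + 25 + 300 + 2300 + 12650 + 53130 + 177100 + 480700 = 726206.

726206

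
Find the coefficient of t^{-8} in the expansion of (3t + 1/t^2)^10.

17010

General term: C(10,j)·(3t)^j·(1/t^2)^(10-j), with t-exponent 1j − 2(10−j) = 3j − 20.
Set 3j − 20 = -8: j = 4.
C(10,4) = 210; 3^4 = 81; 1^6 = 1.
Coefficient = 210 · 81 · 1 = 17010.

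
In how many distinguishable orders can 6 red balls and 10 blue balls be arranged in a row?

8008

Choose positions for the red balls: C(16,6) = 8008.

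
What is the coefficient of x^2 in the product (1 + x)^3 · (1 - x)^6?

Coefficient of x^2 = Σ_{j} C(3,j)·1^j·C(6,2-j)·(-1)^(2-j) for j from 0 to 2.
= 15 + (-18) + 3 = 0.

0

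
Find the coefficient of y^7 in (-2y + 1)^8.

The general term is C(8,j)·(-2y)^j·(1)^(8-j); the y^7 term has j = 7.
C(8,7) = 8.
Coefficient = C(8,7) · (-2)^7 = 8 · (-128) = -1024.

-1024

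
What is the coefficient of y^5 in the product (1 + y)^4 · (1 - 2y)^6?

36

Coefficient of y^5 = Σ_{j} C(4,j)·1^j·C(6,5-j)·(-2)^(5-j) for j from 0 to 4.
= (-192) + 960 + (-960) + 240 + (-12) = 36.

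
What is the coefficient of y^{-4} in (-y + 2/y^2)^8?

General term: C(8,j)·(-y)^j·(2/y^2)^(8-j), with y-exponent 1j − 2(8−j) = 3j − 16.
Set 3j − 16 = -4: j = 4.
C(8,4) = 70; (-1)^4 = 1; 2^4 = 16.
Coefficient = 70 · 1 · 16 = 1120.

1120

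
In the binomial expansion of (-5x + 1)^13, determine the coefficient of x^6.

26812500

The general term is C(13,j)·(-5x)^j·(1)^(13-j); the x^6 term has j = 6.
C(13,6) = 1716.
Coefficient = C(13,6) · (-5)^6 = 1716 · 15625 = 26812500.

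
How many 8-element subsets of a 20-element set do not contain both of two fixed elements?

107406

All 8-subsets: C(20,8) = 125970. Those containing both fixed elements: C(18,6) = 18564.
125970 − 18564 = 107406.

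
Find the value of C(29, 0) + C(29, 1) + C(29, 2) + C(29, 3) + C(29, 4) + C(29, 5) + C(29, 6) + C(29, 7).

2182396

1 + 29 + 406 + 3654 + 23751 + 118755 + 475020 + 1560780 = 2182396.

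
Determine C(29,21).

4292145

C(29,21) = C(29,8) by symmetry.
C(29,8) = (29·28·27·26·25·24·23·22) / 8! = 173059286400 / 40320 = 4292145.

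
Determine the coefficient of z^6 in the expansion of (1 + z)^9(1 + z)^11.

38760

(1 + z)^9(1 + z)^11 = (1 + z)^20, so the coefficient of z^6 is C(20,6)·1^6 = 38760·1 = 38760.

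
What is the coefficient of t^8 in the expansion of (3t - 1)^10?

The general term is C(10,j)·(3t)^j·(-1)^(10-j); the t^8 term has j = 8.
C(10,8) = 45.
Coefficient = C(10,8) · 3^8 = 45 · 6561 = 295245.

295245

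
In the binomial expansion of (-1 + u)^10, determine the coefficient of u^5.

-252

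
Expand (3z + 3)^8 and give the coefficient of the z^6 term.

The general term is C(8,j)·(3z)^j·(3)^(8-j); the z^6 term has j = 6.
C(8,6) = 28.
Coefficient = C(8,6) · 3^6 · 3^2 = 28 · 729 · 9 = 183708.

183708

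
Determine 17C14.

680

C(17,14) = C(17,3) by symmetry.
C(17,3) = (17·16·15) / 3! = 4080 / 6 = 680.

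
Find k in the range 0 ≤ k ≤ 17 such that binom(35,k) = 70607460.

9

C(35,k) increases on 0 ≤ k ≤ 17. C(35,8) = 23535820 and C(35,9) = 70607460, so k = 9.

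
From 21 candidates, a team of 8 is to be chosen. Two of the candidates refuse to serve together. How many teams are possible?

176358

All 8-subsets: C(21,8) = 203490. Those containing both fixed elements: C(19,6) = 27132.
203490 − 27132 = 176358.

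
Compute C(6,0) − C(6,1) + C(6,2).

10

The partial alternating sum Σ_{k=0}^{2} (−1)^k C(6,k) = (−1)^2 C(5,2) = 10.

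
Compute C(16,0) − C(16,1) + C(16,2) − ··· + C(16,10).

The partial alternating sum Σ_{k=0}^{10} (−1)^k C(16,k) = (−1)^10 C(15,10) = 3003.

3003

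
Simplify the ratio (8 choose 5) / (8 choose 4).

C(n,k+1)/C(n,k) = (n−k)/(k+1) = (8−4)/(4+1) = 4/5.

4/5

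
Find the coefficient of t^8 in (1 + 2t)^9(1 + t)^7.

Coefficient of t^8 = Σ_{j} C(9,j)·2^j·C(7,8-j)·1^(8-j) for j from 1 to 8.
= 18 + 1008 + 14112 + 70560 + 141120 + 112896 + 32256 + 2304 = 374274.

374274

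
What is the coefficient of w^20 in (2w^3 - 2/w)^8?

General term: C(8,j)·(2w^3)^j·(-2/w)^(8-j), with w-exponent 3j − 1(8−j) = 4j − 8.
Set 4j − 8 = 20: j = 7.
C(8,7) = 8; 2^7 = 128; (-2)^1 = -2.
Coefficient = 8 · 128 · (-2) = -2048.

-2048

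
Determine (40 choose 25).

C(40,25) = C(40,15) by symmetry.
C(40,15) = (40·39·38·37·36·35·34·33·32·31·30·29·28·27·26) / 15! = 52601652673686724608000 / 1307674368000 = 40225345056.

40225345056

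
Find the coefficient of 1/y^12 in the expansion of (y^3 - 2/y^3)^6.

-192

General term: C(6,j)·(y^3)^j·(-2/y^3)^(6-j), with y-exponent 3j − 3(6−j) = 6j − 18.
Set 6j − 18 = -12: j = 1.
C(6,1) = 6; 1^1 = 1; (-2)^5 = -32.
Coefficient = 6 · 1 · (-32) = -192.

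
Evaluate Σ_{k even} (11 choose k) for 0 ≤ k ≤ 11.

Half of (1+1)^11 + (1−1)^11 gives the even-index sum: 2^10 = 1024.

1024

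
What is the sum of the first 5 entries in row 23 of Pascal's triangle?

10903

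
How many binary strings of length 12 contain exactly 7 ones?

Choose the 7 positions: C(12,7) = 792.

792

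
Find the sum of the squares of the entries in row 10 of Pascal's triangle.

184756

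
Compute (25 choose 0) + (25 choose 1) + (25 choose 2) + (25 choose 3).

1 + 25 + 300 + 2300 = 2626.

2626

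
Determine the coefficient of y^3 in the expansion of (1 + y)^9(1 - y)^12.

26

Coefficient of y^3 = Σ_{j} C(9,j)·1^j·C(12,3-j)·(-1)^(3-j) for j from 0 to 3.
= (-220) + 594 + (-432) + 84 = 26.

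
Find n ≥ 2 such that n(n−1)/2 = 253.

n(n−1)/2 = 253 ⇒ n(n−1) = 506. Since 23·22 = 506, n = 23.

23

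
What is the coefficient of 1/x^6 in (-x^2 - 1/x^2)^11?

General term: C(11,j)·(-x^2)^j·(-1/x^2)^(11-j), with x-exponent 2j − 2(11−j) = 4j − 22.
Set 4j − 22 = -6: j = 4.
C(11,4) = 330; (-1)^4 = 1; (-1)^7 = -1.
Coefficient = 330 · 1 · (-1) = -330.

-330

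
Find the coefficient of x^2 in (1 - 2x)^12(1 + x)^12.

Coefficient of x^2 = Σ_{j} C(12,j)·(-2)^j·C(12,2-j)·1^(2-j) for j from 0 to 2.
= 66 + (-288) + 264 = 42.

42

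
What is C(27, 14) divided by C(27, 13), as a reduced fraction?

1

C(n,k+1)/C(n,k) = (n−k)/(k+1) = (27−13)/(13+1) = 14/14 = 1.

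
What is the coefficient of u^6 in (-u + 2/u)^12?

General term: C(12,j)·(-u)^j·(2/u)^(12-j), with u-exponent 1j − 1(12−j) = 2j − 12.
Set 2j − 12 = 6: j = 9.
C(12,9) = 220; (-1)^9 = -1; 2^3 = 8.
Coefficient = 220 · (-1) · 8 = -1760.

-1760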